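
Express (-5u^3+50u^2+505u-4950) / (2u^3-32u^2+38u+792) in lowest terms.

(-5u-50)/(2u+8)

By polynomial division,
  -5u^3+50u^2+505u-4950 = (-5/2)(2u^3-32u^2+38u+792) + (-30u^2+600u-2970)
  2u^3-32u^2+38u+792 = (-(1/15)u-4/15)(-30u^2+600u-2970) + (0)
Last nonzero remainder: -30u^2+600u-2970. Dividing through by -30 gives the monic gcd u^2-20u+99.
Cancel u^2-20u+99 from numerator and denominator to get the reduced form.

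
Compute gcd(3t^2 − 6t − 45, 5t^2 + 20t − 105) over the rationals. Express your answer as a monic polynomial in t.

1

By polynomial division,
  3t^2 − 6t − 45 = (3/5)(5t^2 + 20t − 105) + (−18t + 18)
  5t^2 + 20t − 105 = (−(5/18)t − 25/18)(−18t + 18) + (−80)
  −18t + 18 = ((9/40)t − 9/40)(−80) + (0)
The last nonzero remainder is the constant −80, so the polynomials are coprime and gcd = 1.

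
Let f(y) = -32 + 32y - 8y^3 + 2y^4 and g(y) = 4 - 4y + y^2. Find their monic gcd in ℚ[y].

Apply the Euclidean algorithm:
  2y^4 - 8y^3 + 32y - 32 = (2y^2 - 8)(y^2 - 4y + 4) + (0)
The last nonzero remainder y^2 - 4y + 4 is already monic.

4 - 4y + y^2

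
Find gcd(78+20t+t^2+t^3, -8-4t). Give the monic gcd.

1

Apply the Euclidean algorithm:
  t^3+t^2+20t+78 = (-(1/4)t^2+(1/4)t-11/2)(-4t-8) + (34)
  -4t-8 = (-(2/17)t-4/17)(34) + (0)
The last nonzero remainder is the constant 34, so the polynomials are coprime and gcd = 1.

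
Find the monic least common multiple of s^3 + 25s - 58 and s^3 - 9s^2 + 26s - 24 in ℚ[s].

s^5 - 7s^4 + 37s^3 - 233s^2 + 706s - 696

Euclidean algorithm in ℚ[s]:
  s^3 + 25s - 58 = (s^3 - 9s^2 + 26s - 24) + (9s^2 - s - 34)
  s^3 - 9s^2 + 26s - 24 = ((1/9)s - 80/81)(9s^2 - s - 34) + ((2332/81)s - 4664/81)
  9s^2 - s - 34 = ((729/2332)s + 1377/2332)((2332/81)s - 4664/81) + (0)
Last nonzero remainder: (2332/81)s - 4664/81. Dividing through by 2332/81 gives the monic gcd s - 2.
Then lcm(f, g) = f·g / gcd(f, g); expanding and making the result monic gives the answer.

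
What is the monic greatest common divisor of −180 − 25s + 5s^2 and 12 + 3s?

4 + s

Repeated division with remainder:
  5s^2 − 25s − 180 = ((5/3)s − 15)(3s + 12) + (0)
Last nonzero remainder: 3s + 12. Dividing through by 3 gives the monic gcd s + 4.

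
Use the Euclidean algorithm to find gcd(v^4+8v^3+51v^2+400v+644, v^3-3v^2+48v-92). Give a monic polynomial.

Repeated division with remainder:
  v^4+8v^3+51v^2+400v+644 = (v+11)(v^3-3v^2+48v-92) + (36v^2-36v+1656)
  v^3-3v^2+48v-92 = ((1/36)v-1/18)(36v^2-36v+1656) + (0)
Last nonzero remainder: 36v^2-36v+1656. Dividing through by 36 gives the monic gcd v^2-v+46.

v^2-v+46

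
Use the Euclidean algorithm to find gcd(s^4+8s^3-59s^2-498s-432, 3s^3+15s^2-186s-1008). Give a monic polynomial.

Euclidean algorithm in ℚ[s]:
  s^4+8s^3-59s^2-498s-432 = ((1/3)s+1)(3s^3+15s^2-186s-1008) + (-12s^2+24s+576)
  3s^3+15s^2-186s-1008 = (-(1/4)s-7/4)(-12s^2+24s+576) + (0)
Last nonzero remainder: -12s^2+24s+576. Dividing through by -12 gives the monic gcd s^2-2s-48.

s^2-2s-48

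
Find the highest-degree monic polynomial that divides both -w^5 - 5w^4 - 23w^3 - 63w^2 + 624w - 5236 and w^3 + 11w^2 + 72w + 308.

w^3 + 11w^2 + 72w + 308

Euclidean algorithm in ℚ[w]:
  -w^5 - 5w^4 - 23w^3 - 63w^2 + 624w - 5236 = (-w^2 + 6w - 17)(w^3 + 11w^2 + 72w + 308) + (0)
The last nonzero remainder w^3 + 11w^2 + 72w + 308 is already monic.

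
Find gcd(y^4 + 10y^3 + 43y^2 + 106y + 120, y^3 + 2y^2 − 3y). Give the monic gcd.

Apply the Euclidean algorithm:
  y^4 + 10y^3 + 43y^2 + 106y + 120 = (y + 8)(y^3 + 2y^2 − 3y) + (30y^2 + 130y + 120)
  y^3 + 2y^2 − 3y = ((1/30)y − 7/90)(30y^2 + 130y + 120) + ((28/9)y + 28/3)
  30y^2 + 130y + 120 = ((135/14)y + 90/7)((28/9)y + 28/3) + (0)
Last nonzero remainder: (28/9)y + 28/3. Dividing through by 28/9 gives the monic gcd y + 3.

y + 3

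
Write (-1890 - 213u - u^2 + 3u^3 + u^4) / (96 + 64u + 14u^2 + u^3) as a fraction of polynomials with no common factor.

Euclidean algorithm in ℚ[u]:
  u^4 + 3u^3 - u^2 - 213u - 1890 = (u - 11)(u^3 + 14u^2 + 64u + 96) + (89u^2 + 395u - 834)
  u^3 + 14u^2 + 64u + 96 = ((1/89)u + 851/7921)(89u^2 + 395u - 834) + ((245025/7921)u + 1470150/7921)
  89u^2 + 395u - 834 = ((704969/245025)u - 1101019/245025)((245025/7921)u + 1470150/7921) + (0)
Last nonzero remainder: (245025/7921)u + 1470150/7921. Dividing through by 245025/7921 gives the monic gcd u + 6.
Cancel u + 6 from numerator and denominator to get the reduced form.

(-315 + 17u - 3u^2 + u^3)/(16 + 8u + u^2)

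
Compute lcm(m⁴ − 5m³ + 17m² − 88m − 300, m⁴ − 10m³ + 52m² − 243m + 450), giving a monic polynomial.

Apply the Euclidean algorithm:
  m⁴ − 5m³ + 17m² − 88m − 300 = (m⁴ − 10m³ + 52m² − 243m + 450) + (5m³ − 35m² + 155m − 750)
  m⁴ − 10m³ + 52m² − 243m + 450 = ((1/5)m − 3/5)(5m³ − 35m² + 155m − 750) + (0)
Last nonzero remainder: 5m³ − 35m² + 155m − 750. Dividing through by 5 gives the monic gcd m³ − 7m² + 31m − 150.
Then lcm(f, g) = f·g / gcd(f, g); expanding and making the result monic gives the answer.

m⁵ − 8m⁴ + 32m³ − 139m² − 36m + 900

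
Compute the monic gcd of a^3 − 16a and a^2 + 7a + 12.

Euclidean algorithm in ℚ[a]:
  a^3 − 16a = (a − 7)(a^2 + 7a + 12) + (21a + 84)
  a^2 + 7a + 12 = ((1/21)a + 1/7)(21a + 84) + (0)
Last nonzero remainder: 21a + 84. Dividing through by 21 gives the monic gcd a + 4.

a + 4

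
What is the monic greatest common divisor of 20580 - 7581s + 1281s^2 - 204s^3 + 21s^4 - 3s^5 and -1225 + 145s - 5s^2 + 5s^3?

By polynomial division,
  -3s^5 + 21s^4 - 204s^3 + 1281s^2 - 7581s + 20580 = (-(3/5)s^2 + (18/5)s - 99/5)(5s^3 - 5s^2 + 145s - 1225) + (-75s^2 - 300s - 3675)
  5s^3 - 5s^2 + 145s - 1225 = (-(1/15)s + 1/3)(-75s^2 - 300s - 3675) + (0)
Last nonzero remainder: -75s^2 - 300s - 3675. Dividing through by -75 gives the monic gcd s^2 + 4s + 49.

49 + 4s + s^2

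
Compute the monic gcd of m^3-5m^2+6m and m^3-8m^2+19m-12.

m-3

By polynomial division,
  m^3-5m^2+6m = (m^3-8m^2+19m-12) + (3m^2-13m+12)
  m^3-8m^2+19m-12 = ((1/3)m-11/9)(3m^2-13m+12) + (-(8/9)m+8/3)
  3m^2-13m+12 = (-(27/8)m+9/2)(-(8/9)m+8/3) + (0)
Last nonzero remainder: -(8/9)m+8/3. Dividing through by -8/9 gives the monic gcd m-3.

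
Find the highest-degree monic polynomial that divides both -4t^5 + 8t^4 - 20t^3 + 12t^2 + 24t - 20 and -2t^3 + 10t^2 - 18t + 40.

t^2 - t + 5

Euclidean algorithm in ℚ[t]:
  -4t^5 + 8t^4 - 20t^3 + 12t^2 + 24t - 20 = (2t^2 + 6t + 22)(-2t^3 + 10t^2 - 18t + 40) + (-180t^2 + 180t - 900)
  -2t^3 + 10t^2 - 18t + 40 = ((1/90)t - 2/45)(-180t^2 + 180t - 900) + (0)
Last nonzero remainder: -180t^2 + 180t - 900. Dividing through by -180 gives the monic gcd t^2 - t + 5.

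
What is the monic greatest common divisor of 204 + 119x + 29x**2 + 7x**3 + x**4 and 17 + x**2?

17 + x**2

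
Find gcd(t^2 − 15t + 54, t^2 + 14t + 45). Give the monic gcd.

1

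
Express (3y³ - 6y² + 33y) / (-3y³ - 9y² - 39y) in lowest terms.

Apply the Euclidean algorithm:
  3y³ - 6y² + 33y = (-1)(-3y³ - 9y² - 39y) + (-15y² - 6y)
  -3y³ - 9y² - 39y = ((1/5)y + 13/25)(-15y² - 6y) + (-(897/25)y)
  -15y² - 6y = ((125/299)y + 50/299)(-(897/25)y) + (0)
Last nonzero remainder: -(897/25)y. Dividing through by -897/25 gives the monic gcd y.
Cancel y from numerator and denominator to get the reduced form.

(-y² + 2y - 11)/(y² + 3y + 13)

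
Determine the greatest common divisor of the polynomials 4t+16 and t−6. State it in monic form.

Apply the Euclidean algorithm:
  4t+16 = (4)(t−6) + (40)
  t−6 = ((1/40)t−3/20)(40) + (0)
The last nonzero remainder is the constant 40, so the polynomials are coprime and gcd = 1.

1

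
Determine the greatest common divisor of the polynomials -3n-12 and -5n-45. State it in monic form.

1

Euclidean algorithm in ℚ[n]:
  -3n-12 = (3/5)(-5n-45) + (15)
  -5n-45 = (-(1/3)n-3)(15) + (0)
The last nonzero remainder is the constant 15, so the polynomials are coprime and gcd = 1.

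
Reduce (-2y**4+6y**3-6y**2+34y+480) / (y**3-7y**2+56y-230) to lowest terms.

Euclidean algorithm in ℚ[y]:
  -2y**4+6y**3-6y**2+34y+480 = (-2y-8)(y**3-7y**2+56y-230) + (50y**2+22y-1360)
  y**3-7y**2+56y-230 = ((1/50)y-93/625)(50y**2+22y-1360) + ((54046/625)y-54046/125)
  50y**2+22y-1360 = ((15625/27023)y+85000/27023)((54046/625)y-54046/125) + (0)
Last nonzero remainder: (54046/625)y-54046/125. Dividing through by 54046/625 gives the monic gcd y-5.
Cancel y-5 from numerator and denominator to get the reduced form.

(-2y**3-4y**2-26y-96)/(y**2-2y+46)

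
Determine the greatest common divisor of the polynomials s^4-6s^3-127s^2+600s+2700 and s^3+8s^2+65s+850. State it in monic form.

Euclidean algorithm in ℚ[s]:
  s^4-6s^3-127s^2+600s+2700 = (s-14)(s^3+8s^2+65s+850) + (-80s^2+660s+14600)
  s^3+8s^2+65s+850 = (-(1/80)s-13/64)(-80s^2+660s+14600) + ((6105/16)s+30525/8)
  -80s^2+660s+14600 = (-(256/1221)s+4672/1221)((6105/16)s+30525/8) + (0)
Last nonzero remainder: (6105/16)s+30525/8. Dividing through by 6105/16 gives the monic gcd s+10.

s+10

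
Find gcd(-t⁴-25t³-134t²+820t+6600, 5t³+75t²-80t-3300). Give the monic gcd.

By polynomial division,
  -t⁴-25t³-134t²+820t+6600 = (-(1/5)t-2)(5t³+75t²-80t-3300) + (0)
Last nonzero remainder: 5t³+75t²-80t-3300. Dividing through by 5 gives the monic gcd t³+15t²-16t-660.

t³+15t²-16t-660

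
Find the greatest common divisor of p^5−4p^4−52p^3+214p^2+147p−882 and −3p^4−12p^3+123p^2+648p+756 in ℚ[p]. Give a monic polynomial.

Repeated division with remainder:
  p^5−4p^4−52p^3+214p^2+147p−882 = (−(1/3)p+8/3)(−3p^4−12p^3+123p^2+648p+756) + (21p^3+102p^2−1329p−2898)
  −3p^4−12p^3+123p^2+648p+756 = (−(1/7)p+6/49)(21p^3+102p^2−1329p−2898) + (−(3888/49)p^2+(19440/49)p+7776/7)
  21p^3+102p^2−1329p−2898 = (−(343/1296)p−1127/432)(−(3888/49)p^2+(19440/49)p+7776/7) + (0)
Last nonzero remainder: −(3888/49)p^2+(19440/49)p+7776/7. Dividing through by −3888/49 gives the monic gcd p^2−5p−14.

p^2−5p−14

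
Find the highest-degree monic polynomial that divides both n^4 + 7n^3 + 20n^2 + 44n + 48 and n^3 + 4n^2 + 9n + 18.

n^2 + n + 6

Apply the Euclidean algorithm:
  n^4 + 7n^3 + 20n^2 + 44n + 48 = (n + 3)(n^3 + 4n^2 + 9n + 18) + (−n^2 − n − 6)
  n^3 + 4n^2 + 9n + 18 = (−n − 3)(−n^2 − n − 6) + (0)
Last nonzero remainder: −n^2 − n − 6. Dividing through by −1 gives the monic gcd n^2 + n + 6.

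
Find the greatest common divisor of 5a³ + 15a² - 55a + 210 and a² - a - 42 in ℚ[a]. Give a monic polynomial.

Apply the Euclidean algorithm:
  5a³ + 15a² - 55a + 210 = (5a + 20)(a² - a - 42) + (175a + 1050)
  a² - a - 42 = ((1/175)a - 1/25)(175a + 1050) + (0)
Last nonzero remainder: 175a + 1050. Dividing through by 175 gives the monic gcd a + 6.

a + 6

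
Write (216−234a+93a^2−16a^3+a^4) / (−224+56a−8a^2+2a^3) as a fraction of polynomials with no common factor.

(−54+45a−12a^2+a^3)/(56+2a^2)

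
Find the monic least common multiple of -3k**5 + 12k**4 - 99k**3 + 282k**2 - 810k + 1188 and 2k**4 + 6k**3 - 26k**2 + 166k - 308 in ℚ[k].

By polynomial division,
  -3k**5 + 12k**4 - 99k**3 + 282k**2 - 810k + 1188 = (-(3/2)k + 21/2)(2k**4 + 6k**3 - 26k**2 + 166k - 308) + (-201k**3 + 804k**2 - 3015k + 4422)
  2k**4 + 6k**3 - 26k**2 + 166k - 308 = (-(2/201)k - 14/201)(-201k**3 + 804k**2 - 3015k + 4422) + (0)
Last nonzero remainder: -201k**3 + 804k**2 - 3015k + 4422. Dividing through by -201 gives the monic gcd k**3 - 4k**2 + 15k - 22.
Then lcm(f, g) = f·g / gcd(f, g); expanding and making the result monic gives the answer.

k**6 + 3k**5 + 5k**4 + 137k**3 - 388k**2 + 1494k - 2772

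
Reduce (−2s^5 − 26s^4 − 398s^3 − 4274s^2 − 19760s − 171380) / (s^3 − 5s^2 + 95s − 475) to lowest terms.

Apply the Euclidean algorithm:
  −2s^5 − 26s^4 − 398s^3 − 4274s^2 − 19760s − 171380 = (−2s^2 − 36s − 388)(s^3 − 5s^2 + 95s − 475) + (−3744s^2 − 355680)
  s^3 − 5s^2 + 95s − 475 = (−(1/3744)s + 5/3744)(−3744s^2 − 355680) + (0)
Last nonzero remainder: −3744s^2 − 355680. Dividing through by −3744 gives the monic gcd s^2 + 95.
Cancel s^2 + 95 from numerator and denominator to get the reduced form.

(−2s^3 − 26s^2 − 208s − 1804)/(s − 5)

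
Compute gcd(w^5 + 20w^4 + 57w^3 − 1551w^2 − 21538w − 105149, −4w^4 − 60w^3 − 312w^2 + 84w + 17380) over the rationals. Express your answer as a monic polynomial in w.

w^3 + 20w^2 + 178w + 869

Euclidean algorithm in ℚ[w]:
  w^5 + 20w^4 + 57w^3 − 1551w^2 − 21538w − 105149 = (−(1/4)w − 5/4)(−4w^4 − 60w^3 − 312w^2 + 84w + 17380) + (−96w^3 − 1920w^2 − 17088w − 83424)
  −4w^4 − 60w^3 − 312w^2 + 84w + 17380 = ((1/24)w − 5/24)(−96w^3 − 1920w^2 − 17088w − 83424) + (0)
Last nonzero remainder: −96w^3 − 1920w^2 − 17088w − 83424. Dividing through by −96 gives the monic gcd w^3 + 20w^2 + 178w + 869.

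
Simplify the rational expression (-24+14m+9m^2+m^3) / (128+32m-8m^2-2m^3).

Apply the Euclidean algorithm:
  m^3+9m^2+14m-24 = (-1/2)(-2m^3-8m^2+32m+128) + (5m^2+30m+40)
  -2m^3-8m^2+32m+128 = (-(2/5)m+4/5)(5m^2+30m+40) + (24m+96)
  5m^2+30m+40 = ((5/24)m+5/12)(24m+96) + (0)
Last nonzero remainder: 24m+96. Dividing through by 24 gives the monic gcd m+4.
Cancel m+4 from numerator and denominator to get the reduced form.

(6-5m-m^2)/(-32+2m^2)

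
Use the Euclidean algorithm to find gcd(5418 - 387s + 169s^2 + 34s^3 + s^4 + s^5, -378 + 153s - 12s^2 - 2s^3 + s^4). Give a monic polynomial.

126 - 9s + s^2 + s^3

Repeated division with remainder:
  s^5 + s^4 + 34s^3 + 169s^2 - 387s + 5418 = (s + 3)(s^4 - 2s^3 - 12s^2 + 153s - 378) + (52s^3 + 52s^2 - 468s + 6552)
  s^4 - 2s^3 - 12s^2 + 153s - 378 = ((1/52)s - 3/52)(52s^3 + 52s^2 - 468s + 6552) + (0)
Last nonzero remainder: 52s^3 + 52s^2 - 468s + 6552. Dividing through by 52 gives the monic gcd s^3 + s^2 - 9s + 126.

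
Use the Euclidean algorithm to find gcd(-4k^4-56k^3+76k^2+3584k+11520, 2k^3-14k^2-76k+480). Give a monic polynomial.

Euclidean algorithm in ℚ[k]:
  -4k^4-56k^3+76k^2+3584k+11520 = (-2k-42)(2k^3-14k^2-76k+480) + (-664k^2+1352k+31680)
  2k^3-14k^2-76k+480 = (-(1/332)k+103/6889)(-664k^2+1352k+31680) + (-(5460/6889)k+43680/6889)
  -664k^2+1352k+31680 = ((1143574/1365)k+454674/91)(-(5460/6889)k+43680/6889) + (0)
Last nonzero remainder: -(5460/6889)k+43680/6889. Dividing through by -5460/6889 gives the monic gcd k-8.

k-8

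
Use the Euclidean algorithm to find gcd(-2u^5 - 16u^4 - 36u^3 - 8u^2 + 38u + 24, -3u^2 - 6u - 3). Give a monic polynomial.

u^2 + 2u + 1

Repeated division with remainder:
  -2u^5 - 16u^4 - 36u^3 - 8u^2 + 38u + 24 = ((2/3)u^3 + 4u^2 + (10/3)u - 8)(-3u^2 - 6u - 3) + (0)
Last nonzero remainder: -3u^2 - 6u - 3. Dividing through by -3 gives the monic gcd u^2 + 2u + 1.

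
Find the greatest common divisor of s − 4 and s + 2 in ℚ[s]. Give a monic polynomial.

Apply the Euclidean algorithm:
  s − 4 = (s + 2) + (−6)
  s + 2 = (−(1/6)s − 1/3)(−6) + (0)
The last nonzero remainder is the constant −6, so the polynomials are coprime and gcd = 1.

1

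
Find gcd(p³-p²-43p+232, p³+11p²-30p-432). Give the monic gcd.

p+8

Repeated division with remainder:
  p³-p²-43p+232 = (p³+11p²-30p-432) + (-12p²-13p+664)
  p³+11p²-30p-432 = (-(1/12)p-119/144)(-12p²-13p+664) + ((2101/144)p+2101/18)
  -12p²-13p+664 = (-(1728/2101)p+11952/2101)((2101/144)p+2101/18) + (0)
Last nonzero remainder: (2101/144)p+2101/18. Dividing through by 2101/144 gives the monic gcd p+8.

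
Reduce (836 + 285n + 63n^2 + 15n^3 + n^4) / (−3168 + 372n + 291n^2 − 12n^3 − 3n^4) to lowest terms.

Euclidean algorithm in ℚ[n]:
  n^4 + 15n^3 + 63n^2 + 285n + 836 = (−1/3)(−3n^4 − 12n^3 + 291n^2 + 372n − 3168) + (11n^3 + 160n^2 + 409n − 220)
  −3n^4 − 12n^3 + 291n^2 + 372n − 3168 = (−(3/11)n + 348/121)(11n^3 + 160n^2 + 409n − 220) + (−(6972/121)n^2 − (104580/121)n − 27888/11)
  11n^3 + 160n^2 + 409n − 220 = (−(1331/6972)n + 605/6972)(−(6972/121)n^2 − (104580/121)n − 27888/11) + (0)
Last nonzero remainder: −(6972/121)n^2 − (104580/121)n − 27888/11. Dividing through by −6972/121 gives the monic gcd n^2 + 15n + 44.
Cancel n^2 + 15n + 44 from numerator and denominator to get the reduced form.

(−19 − n^2)/(72 − 33n + 3n^2)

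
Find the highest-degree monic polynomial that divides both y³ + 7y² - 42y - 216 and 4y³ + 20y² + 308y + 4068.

y + 9

Repeated division with remainder:
  y³ + 7y² - 42y - 216 = (1/4)(4y³ + 20y² + 308y + 4068) + (2y² - 119y - 1233)
  4y³ + 20y² + 308y + 4068 = (2y + 129)(2y² - 119y - 1233) + (18125y + 163125)
  2y² - 119y - 1233 = ((2/18125)y - 137/18125)(18125y + 163125) + (0)
Last nonzero remainder: 18125y + 163125. Dividing through by 18125 gives the monic gcd y + 9.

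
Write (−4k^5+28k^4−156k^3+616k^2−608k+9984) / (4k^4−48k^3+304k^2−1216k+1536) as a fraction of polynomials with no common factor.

(−k^2−3k−13)/(k−2)

By polynomial division,
  −4k^5+28k^4−156k^3+616k^2−608k+9984 = (−k−5)(4k^4−48k^3+304k^2−1216k+1536) + (−92k^3+920k^2−5152k+17664)
  4k^4−48k^3+304k^2−1216k+1536 = (−(1/23)k+2/23)(−92k^3+920k^2−5152k+17664) + (0)
Last nonzero remainder: −92k^3+920k^2−5152k+17664. Dividing through by −92 gives the monic gcd k^3−10k^2+56k−192.
Cancel k^3−10k^2+56k−192 from numerator and denominator to get the reduced form.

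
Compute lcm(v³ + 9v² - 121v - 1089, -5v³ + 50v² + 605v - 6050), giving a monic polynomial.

v⁴ - v³ - 211v² + 121v + 10890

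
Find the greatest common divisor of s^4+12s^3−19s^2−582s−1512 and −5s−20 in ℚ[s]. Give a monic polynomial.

By polynomial division,
  s^4+12s^3−19s^2−582s−1512 = (−(1/5)s^3−(8/5)s^2+(51/5)s+378/5)(−5s−20) + (0)
Last nonzero remainder: −5s−20. Dividing through by −5 gives the monic gcd s+4.

s+4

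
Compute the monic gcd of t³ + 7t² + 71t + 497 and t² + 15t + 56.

By polynomial division,
  t³ + 7t² + 71t + 497 = (t - 8)(t² + 15t + 56) + (135t + 945)
  t² + 15t + 56 = ((1/135)t + 8/135)(135t + 945) + (0)
Last nonzero remainder: 135t + 945. Dividing through by 135 gives the monic gcd t + 7.

t + 7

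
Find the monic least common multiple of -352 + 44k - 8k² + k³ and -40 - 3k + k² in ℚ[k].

-1760 - 132k + 4k² - 3k³ + k⁴

Euclidean algorithm in ℚ[k]:
  k³ - 8k² + 44k - 352 = (k - 5)(k² - 3k - 40) + (69k - 552)
  k² - 3k - 40 = ((1/69)k + 5/69)(69k - 552) + (0)
Last nonzero remainder: 69k - 552. Dividing through by 69 gives the monic gcd k - 8.
Then lcm(f, g) = f·g / gcd(f, g); expanding and making the result monic gives the answer.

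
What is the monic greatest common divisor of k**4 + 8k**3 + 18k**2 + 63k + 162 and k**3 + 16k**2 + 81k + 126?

Apply the Euclidean algorithm:
  k**4 + 8k**3 + 18k**2 + 63k + 162 = (k − 8)(k**3 + 16k**2 + 81k + 126) + (65k**2 + 585k + 1170)
  k**3 + 16k**2 + 81k + 126 = ((1/65)k + 7/65)(65k**2 + 585k + 1170) + (0)
Last nonzero remainder: 65k**2 + 585k + 1170. Dividing through by 65 gives the monic gcd k**2 + 9k + 18.

k**2 + 9k + 18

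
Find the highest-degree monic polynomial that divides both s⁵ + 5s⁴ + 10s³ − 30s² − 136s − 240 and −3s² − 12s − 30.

s² + 4s + 10

Euclidean algorithm in ℚ[s]:
  s⁵ + 5s⁴ + 10s³ − 30s² − 136s − 240 = (−(1/3)s³ − (1/3)s² + (4/3)s + 8)(−3s² − 12s − 30) + (0)
Last nonzero remainder: −3s² − 12s − 30. Dividing through by −3 gives the monic gcd s² + 4s + 10.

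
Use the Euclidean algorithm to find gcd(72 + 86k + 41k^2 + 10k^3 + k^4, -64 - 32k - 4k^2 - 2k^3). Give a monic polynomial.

2 + k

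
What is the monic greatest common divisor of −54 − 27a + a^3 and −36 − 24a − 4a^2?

Euclidean algorithm in ℚ[a]:
  a^3 − 27a − 54 = (−(1/4)a + 3/2)(−4a^2 − 24a − 36) + (0)
Last nonzero remainder: −4a^2 − 24a − 36. Dividing through by −4 gives the monic gcd a^2 + 6a + 9.

9 + 6a + a^2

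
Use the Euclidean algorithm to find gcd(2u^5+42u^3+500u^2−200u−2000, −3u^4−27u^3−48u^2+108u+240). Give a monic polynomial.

u^3+5u^2−4u−20

Euclidean algorithm in ℚ[u]:
  2u^5+42u^3+500u^2−200u−2000 = (−(2/3)u+6)(−3u^4−27u^3−48u^2+108u+240) + (172u^3+860u^2−688u−3440)
  −3u^4−27u^3−48u^2+108u+240 = (−(3/172)u−3/43)(172u^3+860u^2−688u−3440) + (0)
Last nonzero remainder: 172u^3+860u^2−688u−3440. Dividing through by 172 gives the monic gcd u^3+5u^2−4u−20.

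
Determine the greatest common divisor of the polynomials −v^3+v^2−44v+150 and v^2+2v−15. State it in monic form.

Repeated division with remainder:
  −v^3+v^2−44v+150 = (−v+3)(v^2+2v−15) + (−65v+195)
  v^2+2v−15 = (−(1/65)v−1/13)(−65v+195) + (0)
Last nonzero remainder: −65v+195. Dividing through by −65 gives the monic gcd v−3.

v−3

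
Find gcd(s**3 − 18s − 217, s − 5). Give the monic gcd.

1

Repeated division with remainder:
  s**3 − 18s − 217 = (s**2 + 5s + 7)(s − 5) + (−182)
  s − 5 = (−(1/182)s + 5/182)(−182) + (0)
The last nonzero remainder is the constant −182, so the polynomials are coprime and gcd = 1.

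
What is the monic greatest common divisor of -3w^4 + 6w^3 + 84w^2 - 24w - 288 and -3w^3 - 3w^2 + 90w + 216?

Apply the Euclidean algorithm:
  -3w^4 + 6w^3 + 84w^2 - 24w - 288 = (w - 3)(-3w^3 - 3w^2 + 90w + 216) + (-15w^2 + 30w + 360)
  -3w^3 - 3w^2 + 90w + 216 = ((1/5)w + 3/5)(-15w^2 + 30w + 360) + (0)
Last nonzero remainder: -15w^2 + 30w + 360. Dividing through by -15 gives the monic gcd w^2 - 2w - 24.

w^2 - 2w - 24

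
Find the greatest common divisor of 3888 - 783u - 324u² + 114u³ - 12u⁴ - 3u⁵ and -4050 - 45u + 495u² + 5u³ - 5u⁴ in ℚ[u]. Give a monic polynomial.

-81 - 9u + 9u² + u³

Apply the Euclidean algorithm:
  -3u⁵ - 12u⁴ + 114u³ - 324u² - 783u + 3888 = ((3/5)u + 3)(-5u⁴ + 5u³ + 495u² - 45u - 4050) + (-198u³ - 1782u² + 1782u + 16038)
  -5u⁴ + 5u³ + 495u² - 45u - 4050 = ((5/198)u - 25/99)(-198u³ - 1782u² + 1782u + 16038) + (0)
Last nonzero remainder: -198u³ - 1782u² + 1782u + 16038. Dividing through by -198 gives the monic gcd u³ + 9u² - 9u - 81.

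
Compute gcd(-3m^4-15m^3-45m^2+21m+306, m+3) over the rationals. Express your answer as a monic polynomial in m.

Euclidean algorithm in ℚ[m]:
  -3m^4-15m^3-45m^2+21m+306 = (-3m^3-6m^2-27m+102)(m+3) + (0)
The last nonzero remainder m+3 is already monic.

m+3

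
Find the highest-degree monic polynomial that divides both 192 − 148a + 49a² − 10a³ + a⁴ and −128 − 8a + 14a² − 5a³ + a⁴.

−64 + 28a − 7a² + a³

By polynomial division,
  a⁴ − 10a³ + 49a² − 148a + 192 = (a⁴ − 5a³ + 14a² − 8a − 128) + (−5a³ + 35a² − 140a + 320)
  a⁴ − 5a³ + 14a² − 8a − 128 = (−(1/5)a − 2/5)(−5a³ + 35a² − 140a + 320) + (0)
Last nonzero remainder: −5a³ + 35a² − 140a + 320. Dividing through by −5 gives the monic gcd a³ − 7a² + 28a − 64.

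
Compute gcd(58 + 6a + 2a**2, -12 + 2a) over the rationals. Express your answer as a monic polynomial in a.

By polynomial division,
  2a**2 + 6a + 58 = (a + 9)(2a - 12) + (166)
  2a - 12 = ((1/83)a - 6/83)(166) + (0)
The last nonzero remainder is the constant 166, so the polynomials are coprime and gcd = 1.

1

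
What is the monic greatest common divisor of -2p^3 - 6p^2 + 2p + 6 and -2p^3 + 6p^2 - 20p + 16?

Repeated division with remainder:
  -2p^3 - 6p^2 + 2p + 6 = (-2p^3 + 6p^2 - 20p + 16) + (-12p^2 + 22p - 10)
  -2p^3 + 6p^2 - 20p + 16 = ((1/6)p - 7/36)(-12p^2 + 22p - 10) + (-(253/18)p + 253/18)
  -12p^2 + 22p - 10 = ((216/253)p - 180/253)(-(253/18)p + 253/18) + (0)
Last nonzero remainder: -(253/18)p + 253/18. Dividing through by -253/18 gives the monic gcd p - 1.

p - 1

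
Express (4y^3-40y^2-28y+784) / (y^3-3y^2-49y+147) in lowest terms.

Euclidean algorithm in ℚ[y]:
  4y^3-40y^2-28y+784 = (4)(y^3-3y^2-49y+147) + (-28y^2+168y+196)
  y^3-3y^2-49y+147 = (-(1/28)y-3/28)(-28y^2+168y+196) + (-24y+168)
  -28y^2+168y+196 = ((7/6)y+7/6)(-24y+168) + (0)
Last nonzero remainder: -24y+168. Dividing through by -24 gives the monic gcd y-7.
Cancel y-7 from numerator and denominator to get the reduced form.

(4y^2-12y-112)/(y^2+4y-21)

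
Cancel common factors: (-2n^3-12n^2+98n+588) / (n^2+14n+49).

Repeated division with remainder:
  -2n^3-12n^2+98n+588 = (-2n+16)(n^2+14n+49) + (-28n-196)
  n^2+14n+49 = (-(1/28)n-1/4)(-28n-196) + (0)
Last nonzero remainder: -28n-196. Dividing through by -28 gives the monic gcd n+7.
Cancel n+7 from numerator and denominator to get the reduced form.

(-2n^2+2n+84)/(n+7)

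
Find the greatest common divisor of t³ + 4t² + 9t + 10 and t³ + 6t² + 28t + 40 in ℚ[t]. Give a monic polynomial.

t + 2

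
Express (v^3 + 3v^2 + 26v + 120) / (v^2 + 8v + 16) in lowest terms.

(v^2 - v + 30)/(v + 4)

Apply the Euclidean algorithm:
  v^3 + 3v^2 + 26v + 120 = (v - 5)(v^2 + 8v + 16) + (50v + 200)
  v^2 + 8v + 16 = ((1/50)v + 2/25)(50v + 200) + (0)
Last nonzero remainder: 50v + 200. Dividing through by 50 gives the monic gcd v + 4.
Cancel v + 4 from numerator and denominator to get the reduced form.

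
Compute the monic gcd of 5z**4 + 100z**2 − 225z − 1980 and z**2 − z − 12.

Euclidean algorithm in ℚ[z]:
  5z**4 + 100z**2 − 225z − 1980 = (5z**2 + 5z + 165)(z**2 − z − 12) + (0)
The last nonzero remainder z**2 − z − 12 is already monic.

z**2 − z − 12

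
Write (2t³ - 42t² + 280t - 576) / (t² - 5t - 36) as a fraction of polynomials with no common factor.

(2t² - 24t + 64)/(t + 4)

By polynomial division,
  2t³ - 42t² + 280t - 576 = (2t - 32)(t² - 5t - 36) + (192t - 1728)
  t² - 5t - 36 = ((1/192)t + 1/48)(192t - 1728) + (0)
Last nonzero remainder: 192t - 1728. Dividing through by 192 gives the monic gcd t - 9.
Cancel t - 9 from numerator and denominator to get the reduced form.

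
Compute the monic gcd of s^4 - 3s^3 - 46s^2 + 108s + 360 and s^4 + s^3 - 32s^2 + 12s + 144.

s^2 + 8s + 12

By polynomial division,
  s^4 - 3s^3 - 46s^2 + 108s + 360 = (s^4 + s^3 - 32s^2 + 12s + 144) + (-4s^3 - 14s^2 + 96s + 216)
  s^4 + s^3 - 32s^2 + 12s + 144 = (-(1/4)s + 5/8)(-4s^3 - 14s^2 + 96s + 216) + ((3/4)s^2 + 6s + 9)
  -4s^3 - 14s^2 + 96s + 216 = (-(16/3)s + 24)((3/4)s^2 + 6s + 9) + (0)
Last nonzero remainder: (3/4)s^2 + 6s + 9. Dividing through by 3/4 gives the monic gcd s^2 + 8s + 12.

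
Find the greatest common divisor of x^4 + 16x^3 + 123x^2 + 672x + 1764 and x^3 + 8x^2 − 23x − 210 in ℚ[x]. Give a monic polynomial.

x^2 + 13x + 42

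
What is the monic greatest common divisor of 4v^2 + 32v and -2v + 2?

1

Apply the Euclidean algorithm:
  4v^2 + 32v = (-2v - 18)(-2v + 2) + (36)
  -2v + 2 = (-(1/18)v + 1/18)(36) + (0)
The last nonzero remainder is the constant 36, so the polynomials are coprime and gcd = 1.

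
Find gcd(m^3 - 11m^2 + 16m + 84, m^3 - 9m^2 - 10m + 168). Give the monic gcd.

Repeated division with remainder:
  m^3 - 11m^2 + 16m + 84 = (m^3 - 9m^2 - 10m + 168) + (-2m^2 + 26m - 84)
  m^3 - 9m^2 - 10m + 168 = (-(1/2)m - 2)(-2m^2 + 26m - 84) + (0)
Last nonzero remainder: -2m^2 + 26m - 84. Dividing through by -2 gives the monic gcd m^2 - 13m + 42.

m^2 - 13m + 42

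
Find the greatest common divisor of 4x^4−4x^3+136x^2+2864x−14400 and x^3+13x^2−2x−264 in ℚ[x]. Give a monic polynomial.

x−4

Apply the Euclidean algorithm:
  4x^4−4x^3+136x^2+2864x−14400 = (4x−56)(x^3+13x^2−2x−264) + (872x^2+3808x−29184)
  x^3+13x^2−2x−264 = ((1/872)x+941/95048)(872x^2+3808x−29184) + (−(74046/11881)x+296184/11881)
  872x^2+3808x−29184 = (−(5180116/37023)x−14447296/12341)(−(74046/11881)x+296184/11881) + (0)
Last nonzero remainder: −(74046/11881)x+296184/11881. Dividing through by −74046/11881 gives the monic gcd x−4.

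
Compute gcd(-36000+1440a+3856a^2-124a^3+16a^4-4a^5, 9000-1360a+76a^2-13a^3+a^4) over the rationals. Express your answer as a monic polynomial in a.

Euclidean algorithm in ℚ[a]:
  -4a^5+16a^4-124a^3+3856a^2+1440a-36000 = (-4a-36)(a^4-13a^3+76a^2-1360a+9000) + (-288a^3+1152a^2-11520a+288000)
  a^4-13a^3+76a^2-1360a+9000 = (-(1/288)a+1/32)(-288a^3+1152a^2-11520a+288000) + (0)
Last nonzero remainder: -288a^3+1152a^2-11520a+288000. Dividing through by -288 gives the monic gcd a^3-4a^2+40a-1000.

-1000+40a-4a^2+a^3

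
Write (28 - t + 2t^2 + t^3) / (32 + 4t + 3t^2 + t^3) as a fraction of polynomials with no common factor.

Repeated division with remainder:
  t^3 + 2t^2 - t + 28 = (t^3 + 3t^2 + 4t + 32) + (-t^2 - 5t - 4)
  t^3 + 3t^2 + 4t + 32 = (-t + 2)(-t^2 - 5t - 4) + (10t + 40)
  -t^2 - 5t - 4 = (-(1/10)t - 1/10)(10t + 40) + (0)
Last nonzero remainder: 10t + 40. Dividing through by 10 gives the monic gcd t + 4.
Cancel t + 4 from numerator and denominator to get the reduced form.

(7 - 2t + t^2)/(8 - t + t^2)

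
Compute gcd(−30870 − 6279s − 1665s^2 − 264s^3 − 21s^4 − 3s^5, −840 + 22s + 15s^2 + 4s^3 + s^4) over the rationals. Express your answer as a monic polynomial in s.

210 + 47s + 8s^2 + s^3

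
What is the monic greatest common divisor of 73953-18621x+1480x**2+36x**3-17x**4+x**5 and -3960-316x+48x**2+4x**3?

-99+2x+x**2

Euclidean algorithm in ℚ[x]:
  x**5-17x**4+36x**3+1480x**2-18621x+73953 = ((1/4)x**2-(29/4)x+463/4)(4x**3+48x**2-316x-3960) + (-5377x**2-10754x+532323)
  4x**3+48x**2-316x-3960 = (-(4/5377)x-40/5377)(-5377x**2-10754x+532323) + (0)
Last nonzero remainder: -5377x**2-10754x+532323. Dividing through by -5377 gives the monic gcd x**2+2x-99.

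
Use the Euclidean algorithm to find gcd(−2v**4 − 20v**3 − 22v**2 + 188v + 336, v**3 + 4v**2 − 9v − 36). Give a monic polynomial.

v**2 + v − 12

By polynomial division,
  −2v**4 − 20v**3 − 22v**2 + 188v + 336 = (−2v − 12)(v**3 + 4v**2 − 9v − 36) + (8v**2 + 8v − 96)
  v**3 + 4v**2 − 9v − 36 = ((1/8)v + 3/8)(8v**2 + 8v − 96) + (0)
Last nonzero remainder: 8v**2 + 8v − 96. Dividing through by 8 gives the monic gcd v**2 + v − 12.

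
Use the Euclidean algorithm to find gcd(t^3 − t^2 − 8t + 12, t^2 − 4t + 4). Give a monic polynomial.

t^2 − 4t + 4

Euclidean algorithm in ℚ[t]:
  t^3 − t^2 − 8t + 12 = (t + 3)(t^2 − 4t + 4) + (0)
The last nonzero remainder t^2 − 4t + 4 is already monic.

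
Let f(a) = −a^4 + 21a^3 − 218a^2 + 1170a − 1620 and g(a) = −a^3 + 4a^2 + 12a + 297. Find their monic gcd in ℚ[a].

Euclidean algorithm in ℚ[a]:
  −a^4 + 21a^3 − 218a^2 + 1170a − 1620 = (a − 17)(−a^3 + 4a^2 + 12a + 297) + (−162a^2 + 1077a + 3429)
  −a^3 + 4a^2 + 12a + 297 = ((1/162)a + 143/8748)(−162a^2 + 1077a + 3429) + (−(78067/2916)a + 78067/324)
  −162a^2 + 1077a + 3429 = ((472392/78067)a + 1110996/78067)(−(78067/2916)a + 78067/324) + (0)
Last nonzero remainder: −(78067/2916)a + 78067/324. Dividing through by −78067/2916 gives the monic gcd a − 9.

a − 9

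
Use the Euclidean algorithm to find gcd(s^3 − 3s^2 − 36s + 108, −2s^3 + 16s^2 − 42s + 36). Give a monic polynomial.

By polynomial division,
  s^3 − 3s^2 − 36s + 108 = (−1/2)(−2s^3 + 16s^2 − 42s + 36) + (5s^2 − 57s + 126)
  −2s^3 + 16s^2 − 42s + 36 = (−(2/5)s − 34/25)(5s^2 − 57s + 126) + (−(1728/25)s + 5184/25)
  5s^2 − 57s + 126 = (−(125/1728)s + 175/288)(−(1728/25)s + 5184/25) + (0)
Last nonzero remainder: −(1728/25)s + 5184/25. Dividing through by −1728/25 gives the monic gcd s − 3.

s − 3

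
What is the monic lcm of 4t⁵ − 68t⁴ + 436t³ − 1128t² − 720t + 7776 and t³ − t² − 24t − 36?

t⁶ − 14t⁵ + 58t⁴ + 45t³ − 1026t² + 1404t + 5832

By polynomial division,
  4t⁵ − 68t⁴ + 436t³ − 1128t² − 720t + 7776 = (4t² − 64t + 468)(t³ − t² − 24t − 36) + (−2052t² + 8208t + 24624)
  t³ − t² − 24t − 36 = (−(1/2052)t − 1/684)(−2052t² + 8208t + 24624) + (0)
Last nonzero remainder: −2052t² + 8208t + 24624. Dividing through by −2052 gives the monic gcd t² − 4t − 12.
Then lcm(f, g) = f·g / gcd(f, g); expanding and making the result monic gives the answer.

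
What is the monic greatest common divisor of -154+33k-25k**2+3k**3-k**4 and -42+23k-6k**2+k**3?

14-3k+k**2

Euclidean algorithm in ℚ[k]:
  -k**4+3k**3-25k**2+33k-154 = (-k-3)(k**3-6k**2+23k-42) + (-20k**2+60k-280)
  k**3-6k**2+23k-42 = (-(1/20)k+3/20)(-20k**2+60k-280) + (0)
Last nonzero remainder: -20k**2+60k-280. Dividing through by -20 gives the monic gcd k**2-3k+14.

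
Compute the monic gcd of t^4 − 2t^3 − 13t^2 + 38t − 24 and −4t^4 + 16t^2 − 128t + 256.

Euclidean algorithm in ℚ[t]:
  t^4 − 2t^3 − 13t^2 + 38t − 24 = (−1/4)(−4t^4 + 16t^2 − 128t + 256) + (−2t^3 − 9t^2 + 6t + 40)
  −4t^4 + 16t^2 − 128t + 256 = (2t − 9)(−2t^3 − 9t^2 + 6t + 40) + (−77t^2 − 154t + 616)
  −2t^3 − 9t^2 + 6t + 40 = ((2/77)t + 5/77)(−77t^2 − 154t + 616) + (0)
Last nonzero remainder: −77t^2 − 154t + 616. Dividing through by −77 gives the monic gcd t^2 + 2t − 8.

t^2 + 2t − 8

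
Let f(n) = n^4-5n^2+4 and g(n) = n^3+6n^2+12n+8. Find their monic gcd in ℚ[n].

Euclidean algorithm in ℚ[n]:
  n^4-5n^2+4 = (n-6)(n^3+6n^2+12n+8) + (19n^2+64n+52)
  n^3+6n^2+12n+8 = ((1/19)n+50/361)(19n^2+64n+52) + ((144/361)n+288/361)
  19n^2+64n+52 = ((6859/144)n+4693/72)((144/361)n+288/361) + (0)
Last nonzero remainder: (144/361)n+288/361. Dividing through by 144/361 gives the monic gcd n+2.

n+2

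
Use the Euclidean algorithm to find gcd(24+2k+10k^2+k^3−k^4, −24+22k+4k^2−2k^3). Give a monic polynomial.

Repeated division with remainder:
  −k^4+k^3+10k^2+2k+24 = ((1/2)k+1/2)(−2k^3+4k^2+22k−24) + (−3k^2+3k+36)
  −2k^3+4k^2+22k−24 = ((2/3)k−2/3)(−3k^2+3k+36) + (0)
Last nonzero remainder: −3k^2+3k+36. Dividing through by −3 gives the monic gcd k^2−k−12.

−12−k+k^2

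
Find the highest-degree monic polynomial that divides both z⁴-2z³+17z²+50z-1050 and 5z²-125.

By polynomial division,
  z⁴-2z³+17z²+50z-1050 = ((1/5)z²-(2/5)z+42/5)(5z²-125) + (0)
Last nonzero remainder: 5z²-125. Dividing through by 5 gives the monic gcd z²-25.

z²-25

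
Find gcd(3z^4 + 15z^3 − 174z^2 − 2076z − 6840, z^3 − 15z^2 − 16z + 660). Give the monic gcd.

z^2 − 4z − 60

Apply the Euclidean algorithm:
  3z^4 + 15z^3 − 174z^2 − 2076z − 6840 = (3z + 60)(z^3 − 15z^2 − 16z + 660) + (774z^2 − 3096z − 46440)
  z^3 − 15z^2 − 16z + 660 = ((1/774)z − 11/774)(774z^2 − 3096z − 46440) + (0)
Last nonzero remainder: 774z^2 − 3096z − 46440. Dividing through by 774 gives the monic gcd z^2 − 4z − 60.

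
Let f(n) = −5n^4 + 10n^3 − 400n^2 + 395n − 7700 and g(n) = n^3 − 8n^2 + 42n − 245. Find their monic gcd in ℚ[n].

n^2 − n + 35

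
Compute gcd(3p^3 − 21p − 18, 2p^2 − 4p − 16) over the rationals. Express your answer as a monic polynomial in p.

Apply the Euclidean algorithm:
  3p^3 − 21p − 18 = ((3/2)p + 3)(2p^2 − 4p − 16) + (15p + 30)
  2p^2 − 4p − 16 = ((2/15)p − 8/15)(15p + 30) + (0)
Last nonzero remainder: 15p + 30. Dividing through by 15 gives the monic gcd p + 2.

p + 2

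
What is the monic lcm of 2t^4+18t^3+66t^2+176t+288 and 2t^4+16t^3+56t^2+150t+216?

t^5+12t^4+60t^3+187t^2+408t+432

Euclidean algorithm in ℚ[t]:
  2t^4+18t^3+66t^2+176t+288 = (2t^4+16t^3+56t^2+150t+216) + (2t^3+10t^2+26t+72)
  2t^4+16t^3+56t^2+150t+216 = (t+3)(2t^3+10t^2+26t+72) + (0)
Last nonzero remainder: 2t^3+10t^2+26t+72. Dividing through by 2 gives the monic gcd t^3+5t^2+13t+36.
Then lcm(f, g) = f·g / gcd(f, g); expanding and making the result monic gives the answer.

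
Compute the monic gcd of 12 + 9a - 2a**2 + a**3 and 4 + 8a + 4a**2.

1 + a

Repeated division with remainder:
  a**3 - 2a**2 + 9a + 12 = ((1/4)a - 1)(4a**2 + 8a + 4) + (16a + 16)
  4a**2 + 8a + 4 = ((1/4)a + 1/4)(16a + 16) + (0)
Last nonzero remainder: 16a + 16. Dividing through by 16 gives the monic gcd a + 1.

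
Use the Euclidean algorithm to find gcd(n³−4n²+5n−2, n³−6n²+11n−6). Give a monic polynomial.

n²−3n+2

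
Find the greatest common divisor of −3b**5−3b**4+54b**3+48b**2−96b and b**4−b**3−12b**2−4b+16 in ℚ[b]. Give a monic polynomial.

b**3−3b**2−6b+8

Euclidean algorithm in ℚ[b]:
  −3b**5−3b**4+54b**3+48b**2−96b = (−3b−6)(b**4−b**3−12b**2−4b+16) + (12b**3−36b**2−72b+96)
  b**4−b**3−12b**2−4b+16 = ((1/12)b+1/6)(12b**3−36b**2−72b+96) + (0)
Last nonzero remainder: 12b**3−36b**2−72b+96. Dividing through by 12 gives the monic gcd b**3−3b**2−6b+8.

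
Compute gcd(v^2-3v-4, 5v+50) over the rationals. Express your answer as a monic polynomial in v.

1

By polynomial division,
  v^2-3v-4 = ((1/5)v-13/5)(5v+50) + (126)
  5v+50 = ((5/126)v+25/63)(126) + (0)
The last nonzero remainder is the constant 126, so the polynomials are coprime and gcd = 1.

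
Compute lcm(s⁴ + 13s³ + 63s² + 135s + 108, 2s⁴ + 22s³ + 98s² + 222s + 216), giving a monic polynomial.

By polynomial division,
  s⁴ + 13s³ + 63s² + 135s + 108 = (1/2)(2s⁴ + 22s³ + 98s² + 222s + 216) + (2s³ + 14s² + 24s)
  2s⁴ + 22s³ + 98s² + 222s + 216 = (s + 4)(2s³ + 14s² + 24s) + (18s² + 126s + 216)
  2s³ + 14s² + 24s = ((1/9)s)(18s² + 126s + 216) + (0)
Last nonzero remainder: 18s² + 126s + 216. Dividing through by 18 gives the monic gcd s² + 7s + 12.
Then lcm(f, g) = f·g / gcd(f, g); expanding and making the result monic gives the answer.

s⁶ + 17s⁵ + 124s⁴ + 504s³ + 1215s² + 1647s + 972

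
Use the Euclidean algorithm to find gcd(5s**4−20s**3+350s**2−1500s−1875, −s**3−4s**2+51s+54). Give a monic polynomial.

Euclidean algorithm in ℚ[s]:
  5s**4−20s**3+350s**2−1500s−1875 = (−5s+40)(−s**3−4s**2+51s+54) + (765s**2−3270s−4035)
  −s**3−4s**2+51s+54 = (−(1/765)s−422/39015)(765s**2−3270s−4035) + ((26936/2601)s+26936/2601)
  765s**2−3270s−4035 = ((1989765/26936)s−10495035/26936)((26936/2601)s+26936/2601) + (0)
Last nonzero remainder: (26936/2601)s+26936/2601. Dividing through by 26936/2601 gives the monic gcd s+1.

s+1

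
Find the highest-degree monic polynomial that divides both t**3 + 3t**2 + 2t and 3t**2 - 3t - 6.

t + 1

Apply the Euclidean algorithm:
  t**3 + 3t**2 + 2t = ((1/3)t + 4/3)(3t**2 - 3t - 6) + (8t + 8)
  3t**2 - 3t - 6 = ((3/8)t - 3/4)(8t + 8) + (0)
Last nonzero remainder: 8t + 8. Dividing through by 8 gives the monic gcd t + 1.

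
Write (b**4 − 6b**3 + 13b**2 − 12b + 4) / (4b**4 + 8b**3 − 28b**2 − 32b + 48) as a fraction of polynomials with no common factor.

Repeated division with remainder:
  b**4 − 6b**3 + 13b**2 − 12b + 4 = (1/4)(4b**4 + 8b**3 − 28b**2 − 32b + 48) + (−8b**3 + 20b**2 − 4b − 8)
  4b**4 + 8b**3 − 28b**2 − 32b + 48 = (−(1/2)b − 9/4)(−8b**3 + 20b**2 − 4b − 8) + (15b**2 − 45b + 30)
  −8b**3 + 20b**2 − 4b − 8 = (−(8/15)b − 4/15)(15b**2 − 45b + 30) + (0)
Last nonzero remainder: 15b**2 − 45b + 30. Dividing through by 15 gives the monic gcd b**2 − 3b + 2.
Cancel b**2 − 3b + 2 from numerator and denominator to get the reduced form.

(b**2 − 3b + 2)/(4b**2 + 20b + 24)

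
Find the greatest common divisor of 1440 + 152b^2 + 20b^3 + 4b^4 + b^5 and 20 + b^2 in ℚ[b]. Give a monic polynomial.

By polynomial division,
  b^5 + 4b^4 + 20b^3 + 152b^2 + 1440 = (b^3 + 4b^2 + 72)(b^2 + 20) + (0)
The last nonzero remainder b^2 + 20 is already monic.

20 + b^2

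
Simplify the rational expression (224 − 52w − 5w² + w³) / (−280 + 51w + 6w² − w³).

Repeated division with remainder:
  w³ − 5w² − 52w + 224 = (−1)(−w³ + 6w² + 51w − 280) + (w² − w − 56)
  −w³ + 6w² + 51w − 280 = (−w + 5)(w² − w − 56) + (0)
The last nonzero remainder w² − w − 56 is already monic.
Cancel w² − w − 56 from numerator and denominator to get the reduced form.

(4 − w)/(−5 + w)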